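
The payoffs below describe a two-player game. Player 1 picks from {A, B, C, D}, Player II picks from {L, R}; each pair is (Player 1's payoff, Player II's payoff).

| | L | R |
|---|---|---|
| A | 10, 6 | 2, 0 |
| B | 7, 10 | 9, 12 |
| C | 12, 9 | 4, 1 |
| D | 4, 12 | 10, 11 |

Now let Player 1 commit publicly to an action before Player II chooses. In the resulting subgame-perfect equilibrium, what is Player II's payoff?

9

Solve by backward induction (Player 1 leads).
- A: BR = L, leader payoff 10.
- B: BR = R, leader payoff 9.
- C: BR = L, leader payoff 12.
- D: BR = L, leader payoff 4.
Player 1's induced payoffs are 10, 9, 12, 4, so Player 1 commits to C. Subgame-perfect outcome: (C, L) with payoffs (12, 9).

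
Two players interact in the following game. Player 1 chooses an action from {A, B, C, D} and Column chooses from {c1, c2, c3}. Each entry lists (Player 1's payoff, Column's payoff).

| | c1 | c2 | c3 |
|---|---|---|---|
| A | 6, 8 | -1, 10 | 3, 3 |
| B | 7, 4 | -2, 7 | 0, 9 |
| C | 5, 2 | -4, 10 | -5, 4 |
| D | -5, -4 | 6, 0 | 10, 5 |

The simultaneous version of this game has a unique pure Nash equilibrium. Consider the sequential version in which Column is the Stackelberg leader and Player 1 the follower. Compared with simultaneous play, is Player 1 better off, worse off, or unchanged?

Solve by backward induction (Column leads).
- c1: BR = B, leader payoff 4.
- c2: BR = D, leader payoff 0.
- c3: BR = D, leader payoff 5.
Column's induced payoffs are 4, 0, 5, so Column commits to c3. Subgame-perfect outcome: (D, c3) with payoffs (10, 5).
Under simultaneous play:
Player 1's best replies: c1→B; c2→D; c3→D.
Column's best replies: A→c2; B→c3; C→c2; D→c3.
The unique mutual best reply is (D, c3), giving (10, 5).
Player 1 earns 10 sequentially versus 10 at the Nash outcome: unchanged.

unchanged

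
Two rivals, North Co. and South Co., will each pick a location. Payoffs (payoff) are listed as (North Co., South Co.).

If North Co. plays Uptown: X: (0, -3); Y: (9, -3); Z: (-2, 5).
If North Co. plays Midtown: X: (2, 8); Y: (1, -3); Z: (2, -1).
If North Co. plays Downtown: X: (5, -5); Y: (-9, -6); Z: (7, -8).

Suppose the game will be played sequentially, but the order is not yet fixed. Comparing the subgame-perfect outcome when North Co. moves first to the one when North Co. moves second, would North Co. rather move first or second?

second

If North Co. leads: South Co.'s best replies are Uptown→Z, Midtown→X, Downtown→X; North Co.'s induced payoffs -2, 2, 5; outcome (Downtown, X), payoffs (5, -5).
If South Co. leads: North Co.'s best replies are X→Downtown, Y→Uptown, Z→Downtown; South Co.'s induced payoffs -5, -3, -8; outcome (Uptown, Y), payoffs (9, -3).
North Co. gets 5 moving first and 9 moving second, so North Co. prefers to move second.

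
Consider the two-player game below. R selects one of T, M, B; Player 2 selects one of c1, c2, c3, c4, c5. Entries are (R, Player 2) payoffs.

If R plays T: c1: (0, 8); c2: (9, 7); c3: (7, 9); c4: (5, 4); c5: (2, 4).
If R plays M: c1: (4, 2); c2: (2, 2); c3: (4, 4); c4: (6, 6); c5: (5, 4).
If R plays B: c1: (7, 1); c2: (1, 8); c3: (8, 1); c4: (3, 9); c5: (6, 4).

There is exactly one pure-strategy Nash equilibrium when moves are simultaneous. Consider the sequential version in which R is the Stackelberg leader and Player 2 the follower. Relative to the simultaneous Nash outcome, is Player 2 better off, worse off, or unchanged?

Work backward from Player 2's decision.
- T: BR = c3, leader payoff 7.
- M: BR = c4, leader payoff 6.
- B: BR = c4, leader payoff 3.
R's induced payoffs are 7, 6, 3, so R commits to T. Subgame-perfect outcome: (T, c3) with payoffs (7, 9).
Now find the simultaneous Nash equilibrium.
R's best replies: c1→B; c2→T; c3→B; c4→M; c5→B.
Player 2's best replies: T→c3; M→c4; B→c4.
Only (M, c4) has each player best-responding; Nash payoffs (6, 6).
Player 2 earns 9 sequentially versus 6 at the Nash outcome: better off.

better off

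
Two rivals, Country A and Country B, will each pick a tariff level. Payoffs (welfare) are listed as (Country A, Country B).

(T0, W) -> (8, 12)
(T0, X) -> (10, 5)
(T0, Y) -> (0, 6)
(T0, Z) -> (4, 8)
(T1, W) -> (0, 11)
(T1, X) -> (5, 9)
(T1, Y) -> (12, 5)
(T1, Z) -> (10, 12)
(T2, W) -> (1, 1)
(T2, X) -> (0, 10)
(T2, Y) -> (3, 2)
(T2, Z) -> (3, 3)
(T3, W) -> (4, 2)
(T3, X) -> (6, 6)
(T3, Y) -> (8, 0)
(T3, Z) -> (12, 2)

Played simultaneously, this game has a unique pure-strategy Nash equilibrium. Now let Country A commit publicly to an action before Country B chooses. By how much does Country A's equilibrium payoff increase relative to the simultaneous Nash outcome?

Work backward from Country B's decision.
- T0 → Country B plays W (best of 12, 5, 6, 8); Country A gets 8.
- T1 → Country B plays Z (best of 11, 9, 5, 12); Country A gets 10.
- T2 → Country B plays X (best of 1, 10, 2, 3); Country A gets 0.
- T3 → Country B plays X (best of 2, 6, 0, 2); Country A gets 6.
Among 8, 10, 0, 6, the best is 10 at T1. Subgame-perfect outcome: (T1, Z) with payoffs (10, 12).
For the simultaneous game, intersect best replies.
Country A's best replies: W→T0; X→T0; Y→T1; Z→T3.
Country B's best replies: T0→W; T1→Z; T2→X; T3→X.
The unique mutual best reply is (T0, W), giving (8, 12).
Country A's commitment gain: 10 − 8 = 2.

2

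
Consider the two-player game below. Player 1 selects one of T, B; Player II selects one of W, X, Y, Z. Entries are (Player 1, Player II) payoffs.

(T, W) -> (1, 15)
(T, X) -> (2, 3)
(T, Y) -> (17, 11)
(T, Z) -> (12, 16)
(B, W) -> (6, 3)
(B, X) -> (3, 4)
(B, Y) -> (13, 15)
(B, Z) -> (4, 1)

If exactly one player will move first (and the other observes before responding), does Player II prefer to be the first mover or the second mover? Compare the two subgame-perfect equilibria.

first

If Player 1 leads: Player II's best replies are T→Z, B→Y; Player 1's induced payoffs 12, 13; outcome (B, Y), payoffs (13, 15).
If Player II leads: Player 1's best replies are W→B, X→B, Y→T, Z→T; Player II's induced payoffs 3, 4, 11, 16; outcome (T, Z), payoffs (12, 16).
Player II gets 16 moving first and 15 moving second, so Player II prefers to move first.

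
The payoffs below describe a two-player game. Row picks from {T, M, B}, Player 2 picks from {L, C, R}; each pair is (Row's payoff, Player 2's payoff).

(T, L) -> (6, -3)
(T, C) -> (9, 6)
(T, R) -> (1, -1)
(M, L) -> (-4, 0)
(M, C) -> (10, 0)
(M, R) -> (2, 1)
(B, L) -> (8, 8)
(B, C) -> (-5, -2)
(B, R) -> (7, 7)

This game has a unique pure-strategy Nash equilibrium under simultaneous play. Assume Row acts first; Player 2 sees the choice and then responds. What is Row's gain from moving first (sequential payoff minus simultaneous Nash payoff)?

Player 2 best-responds to each possible Row move:
- T → Player 2 plays C (best of -3, 6, -1); Row gets 9.
- M → Player 2 plays R (best of 0, 0, 1); Row gets 2.
- B → Player 2 plays L (best of 8, -2, 7); Row gets 8.
Among 9, 2, 8, the best is 9 at T. Subgame-perfect outcome: (T, C) with payoffs (9, 6).
Now find the simultaneous Nash equilibrium.
Row's best replies: L→B; C→M; R→B.
Player 2's best replies: T→C; M→R; B→L.
Only (B, L) has each player best-responding; Nash payoffs (8, 8).
Row's commitment gain: 9 − 8 = 1.

1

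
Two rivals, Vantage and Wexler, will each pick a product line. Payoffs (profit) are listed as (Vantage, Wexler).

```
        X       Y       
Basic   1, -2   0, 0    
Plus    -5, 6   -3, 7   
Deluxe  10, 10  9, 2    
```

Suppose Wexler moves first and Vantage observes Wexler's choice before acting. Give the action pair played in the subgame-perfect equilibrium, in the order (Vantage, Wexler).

Backward induction with Wexler moving first.
- X: Vantage compares 1, -5, 10 and picks Deluxe; Wexler would get 10.
- Y: Vantage compares 0, -3, 9 and picks Deluxe; Wexler would get 2.
Wexler's induced payoffs are 10, 2, so Wexler commits to X. Subgame-perfect outcome: (Deluxe, X) with payoffs (10, 10).

(Deluxe, X)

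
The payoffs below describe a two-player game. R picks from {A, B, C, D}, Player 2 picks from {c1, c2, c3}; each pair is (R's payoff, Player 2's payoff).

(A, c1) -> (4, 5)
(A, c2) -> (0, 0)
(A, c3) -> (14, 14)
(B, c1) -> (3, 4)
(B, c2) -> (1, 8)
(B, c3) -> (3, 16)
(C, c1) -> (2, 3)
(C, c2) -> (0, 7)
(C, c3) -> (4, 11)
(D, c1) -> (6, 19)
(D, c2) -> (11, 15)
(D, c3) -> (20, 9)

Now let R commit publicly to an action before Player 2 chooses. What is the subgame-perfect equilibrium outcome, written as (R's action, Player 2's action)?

(A, c3)

Solve by backward induction (R leads).
- A → Player 2 plays c3 (best of 5, 0, 14); R gets 14.
- B → Player 2 plays c3 (best of 4, 8, 16); R gets 3.
- C → Player 2 plays c3 (best of 3, 7, 11); R gets 4.
- D → Player 2 plays c1 (best of 19, 15, 9); R gets 6.
R's induced payoffs are 14, 3, 4, 6, so R commits to A. Subgame-perfect outcome: (A, c3) with payoffs (14, 14).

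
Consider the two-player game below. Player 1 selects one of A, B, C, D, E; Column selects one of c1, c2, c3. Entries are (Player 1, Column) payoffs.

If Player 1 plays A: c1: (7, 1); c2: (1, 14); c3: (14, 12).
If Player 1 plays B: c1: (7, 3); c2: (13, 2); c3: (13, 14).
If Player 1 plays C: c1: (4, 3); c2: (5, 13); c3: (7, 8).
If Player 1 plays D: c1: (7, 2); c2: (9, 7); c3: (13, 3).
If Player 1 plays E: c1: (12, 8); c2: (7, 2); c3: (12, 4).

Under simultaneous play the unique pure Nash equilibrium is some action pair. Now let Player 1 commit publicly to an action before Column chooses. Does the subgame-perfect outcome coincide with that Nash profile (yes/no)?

Solve by backward induction (Player 1 leads).
- A: Column compares 1, 14, 12 and picks c2; Player 1 would get 1.
- B: Column compares 3, 2, 14 and picks c3; Player 1 would get 13.
- C: Column compares 3, 13, 8 and picks c2; Player 1 would get 5.
- D: Column compares 2, 7, 3 and picks c2; Player 1 would get 9.
- E: Column compares 8, 2, 4 and picks c1; Player 1 would get 12.
Player 1's induced payoffs are 1, 13, 5, 9, 12, so Player 1 commits to B. Subgame-perfect outcome: (B, c3) with payoffs (13, 14).
Now find the simultaneous Nash equilibrium.
Player 1's best replies: c1→E; c2→B; c3→A.
Column's best replies: A→c2; B→c3; C→c2; D→c2; E→c1.
Only (E, c1) has each player best-responding; Nash payoffs (12, 8).
Sequential outcome (B, c3) differs from the Nash profile (E, c1).

no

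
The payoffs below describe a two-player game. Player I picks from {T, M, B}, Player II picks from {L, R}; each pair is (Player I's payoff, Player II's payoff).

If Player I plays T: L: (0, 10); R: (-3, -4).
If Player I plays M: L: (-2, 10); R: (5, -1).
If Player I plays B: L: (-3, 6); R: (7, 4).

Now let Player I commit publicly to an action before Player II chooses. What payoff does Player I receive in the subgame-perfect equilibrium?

Backward induction with Player I moving first.
- T → Player II plays L (best of 10, -4); Player I gets 0.
- M → Player II plays L (best of 10, -1); Player I gets -2.
- B → Player II plays L (best of 6, 4); Player I gets -3.
Player I's induced payoffs are 0, -2, -3, so Player I commits to T. Subgame-perfect outcome: (T, L) with payoffs (0, 10).

0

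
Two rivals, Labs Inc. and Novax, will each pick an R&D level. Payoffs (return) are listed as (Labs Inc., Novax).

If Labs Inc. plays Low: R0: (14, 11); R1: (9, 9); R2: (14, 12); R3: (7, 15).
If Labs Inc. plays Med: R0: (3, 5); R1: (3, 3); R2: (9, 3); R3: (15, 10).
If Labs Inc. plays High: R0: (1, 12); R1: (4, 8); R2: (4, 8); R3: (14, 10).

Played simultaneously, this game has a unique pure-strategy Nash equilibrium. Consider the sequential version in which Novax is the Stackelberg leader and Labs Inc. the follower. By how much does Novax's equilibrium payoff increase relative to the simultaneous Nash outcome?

2

Solve by backward induction (Novax leads).
- R0: BR = Low, leader payoff 11.
- R1: BR = Low, leader payoff 9.
- R2: BR = Low, leader payoff 12.
- R3: BR = Med, leader payoff 10.
Novax's induced payoffs are 11, 9, 12, 10, so Novax commits to R2. Subgame-perfect outcome: (Low, R2) with payoffs (14, 12).
For the simultaneous game, intersect best replies.
Labs Inc.'s best replies: R0→Low; R1→Low; R2→Low; R3→Med.
Novax's best replies: Low→R3; Med→R3; High→R0.
Only (Med, R3) has each player best-responding; Nash payoffs (15, 10).
Novax's commitment gain: 12 − 10 = 2.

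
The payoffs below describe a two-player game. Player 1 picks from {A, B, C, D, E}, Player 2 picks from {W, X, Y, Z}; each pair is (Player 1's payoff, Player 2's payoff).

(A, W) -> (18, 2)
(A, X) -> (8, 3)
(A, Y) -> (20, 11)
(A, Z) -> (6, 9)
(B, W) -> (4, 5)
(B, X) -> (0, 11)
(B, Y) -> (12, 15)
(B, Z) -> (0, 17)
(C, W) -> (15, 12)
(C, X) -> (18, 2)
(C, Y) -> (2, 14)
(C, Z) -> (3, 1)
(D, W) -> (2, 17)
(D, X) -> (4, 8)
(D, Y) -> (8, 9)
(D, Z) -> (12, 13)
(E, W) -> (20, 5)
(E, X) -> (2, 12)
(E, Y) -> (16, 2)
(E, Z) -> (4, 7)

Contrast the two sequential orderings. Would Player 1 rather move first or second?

If Player 1 leads: Player 2's best replies are A→Y, B→Z, C→Y, D→W, E→X; Player 1's induced payoffs 20, 0, 2, 2, 2; outcome (A, Y), payoffs (20, 11).
If Player 2 leads: Player 1's best replies are W→E, X→C, Y→A, Z→D; Player 2's induced payoffs 5, 2, 11, 13; outcome (D, Z), payoffs (12, 13).
Player 1 gets 20 moving first and 12 moving second, so Player 1 prefers to move first.

first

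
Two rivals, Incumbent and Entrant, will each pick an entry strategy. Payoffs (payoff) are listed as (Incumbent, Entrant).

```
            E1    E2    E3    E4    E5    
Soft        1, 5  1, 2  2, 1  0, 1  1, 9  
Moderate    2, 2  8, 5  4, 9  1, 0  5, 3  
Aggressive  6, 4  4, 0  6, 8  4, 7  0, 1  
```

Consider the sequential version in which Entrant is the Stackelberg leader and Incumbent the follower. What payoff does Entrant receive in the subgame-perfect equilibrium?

Incumbent best-responds to each possible Entrant move:
- E1: BR = Aggressive, leader payoff 4.
- E2: BR = Moderate, leader payoff 5.
- E3: BR = Aggressive, leader payoff 8.
- E4: BR = Aggressive, leader payoff 7.
- E5: BR = Moderate, leader payoff 3.
Entrant's induced payoffs are 4, 5, 8, 7, 3, so Entrant commits to E3. Subgame-perfect outcome: (Aggressive, E3) with payoffs (6, 8).

8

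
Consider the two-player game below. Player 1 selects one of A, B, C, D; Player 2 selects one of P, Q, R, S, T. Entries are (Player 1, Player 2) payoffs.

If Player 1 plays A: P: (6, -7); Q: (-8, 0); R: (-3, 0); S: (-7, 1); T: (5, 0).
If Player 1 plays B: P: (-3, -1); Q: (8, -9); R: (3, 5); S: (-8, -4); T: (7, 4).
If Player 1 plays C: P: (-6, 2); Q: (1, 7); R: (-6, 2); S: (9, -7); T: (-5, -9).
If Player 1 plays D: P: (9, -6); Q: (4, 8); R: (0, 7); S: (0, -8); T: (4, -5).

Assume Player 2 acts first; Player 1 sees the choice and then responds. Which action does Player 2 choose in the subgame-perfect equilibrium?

Work backward from Player 1's decision.
- P → Player 1 plays D (best of 6, -3, -6, 9); Player 2 gets -6.
- Q → Player 1 plays B (best of -8, 8, 1, 4); Player 2 gets -9.
- R → Player 1 plays B (best of -3, 3, -6, 0); Player 2 gets 5.
- S → Player 1 plays C (best of -7, -8, 9, 0); Player 2 gets -7.
- T → Player 1 plays B (best of 5, 7, -5, 4); Player 2 gets 4.
Among -6, -9, 5, -7, 4, the best is 5 at R. Subgame-perfect outcome: (B, R) with payoffs (3, 5).

R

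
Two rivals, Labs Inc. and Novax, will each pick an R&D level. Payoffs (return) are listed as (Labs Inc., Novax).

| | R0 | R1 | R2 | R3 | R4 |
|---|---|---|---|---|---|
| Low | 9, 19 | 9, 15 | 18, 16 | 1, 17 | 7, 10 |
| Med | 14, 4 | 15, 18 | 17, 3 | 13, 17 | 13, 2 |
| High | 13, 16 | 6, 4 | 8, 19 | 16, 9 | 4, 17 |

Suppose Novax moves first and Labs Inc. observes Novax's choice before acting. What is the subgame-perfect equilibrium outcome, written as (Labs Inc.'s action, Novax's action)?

Solve by backward induction (Novax leads).
- R0 → Labs Inc. plays Med (best of 9, 14, 13); Novax gets 4.
- R1 → Labs Inc. plays Med (best of 9, 15, 6); Novax gets 18.
- R2 → Labs Inc. plays Low (best of 18, 17, 8); Novax gets 16.
- R3 → Labs Inc. plays High (best of 1, 13, 16); Novax gets 9.
- R4 → Labs Inc. plays Med (best of 7, 13, 4); Novax gets 2.
Novax's induced payoffs are 4, 18, 16, 9, 2, so Novax commits to R1. Subgame-perfect outcome: (Med, R1) with payoffs (15, 18).

(Med, R1)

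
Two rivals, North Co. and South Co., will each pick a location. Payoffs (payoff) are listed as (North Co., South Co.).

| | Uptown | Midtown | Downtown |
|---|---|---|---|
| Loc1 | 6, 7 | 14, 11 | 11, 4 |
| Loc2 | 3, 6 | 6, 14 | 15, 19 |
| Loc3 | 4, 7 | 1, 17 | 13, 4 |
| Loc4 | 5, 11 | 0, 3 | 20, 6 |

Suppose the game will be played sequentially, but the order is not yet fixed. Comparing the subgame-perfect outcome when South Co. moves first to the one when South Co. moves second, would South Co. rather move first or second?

If North Co. leads: South Co.'s best replies are Loc1→Midtown, Loc2→Downtown, Loc3→Midtown, Loc4→Uptown; North Co.'s induced payoffs 14, 15, 1, 5; outcome (Loc2, Downtown), payoffs (15, 19).
If South Co. leads: North Co.'s best replies are Uptown→Loc1, Midtown→Loc1, Downtown→Loc4; South Co.'s induced payoffs 7, 11, 6; outcome (Loc1, Midtown), payoffs (14, 11).
South Co. gets 11 moving first and 19 moving second, so South Co. prefers to move second.

second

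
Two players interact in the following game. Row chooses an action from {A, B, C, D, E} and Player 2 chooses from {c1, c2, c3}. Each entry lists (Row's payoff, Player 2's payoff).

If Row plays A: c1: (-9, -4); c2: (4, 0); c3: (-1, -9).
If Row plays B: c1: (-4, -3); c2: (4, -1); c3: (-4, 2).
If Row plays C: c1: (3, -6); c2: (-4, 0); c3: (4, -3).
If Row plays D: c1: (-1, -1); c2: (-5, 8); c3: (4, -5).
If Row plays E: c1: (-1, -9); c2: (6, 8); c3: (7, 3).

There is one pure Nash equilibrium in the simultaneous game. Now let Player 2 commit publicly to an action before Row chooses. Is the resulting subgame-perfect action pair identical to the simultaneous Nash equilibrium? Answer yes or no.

Solve by backward induction (Player 2 leads).
- c1: Row compares -9, -4, 3, -1, -1 and picks C; Player 2 would get -6.
- c2: Row compares 4, 4, -4, -5, 6 and picks E; Player 2 would get 8.
- c3: Row compares -1, -4, 4, 4, 7 and picks E; Player 2 would get 3.
Among -6, 8, 3, the best is 8 at c2. Subgame-perfect outcome: (E, c2) with payoffs (6, 8).
For the simultaneous game, intersect best replies.
Row's best replies: c1→C; c2→E; c3→E.
Player 2's best replies: A→c2; B→c3; C→c2; D→c2; E→c2.
The unique mutual best reply is (E, c2), giving (6, 8).
Sequential outcome (E, c2) coincides with the Nash profile (E, c2).

yes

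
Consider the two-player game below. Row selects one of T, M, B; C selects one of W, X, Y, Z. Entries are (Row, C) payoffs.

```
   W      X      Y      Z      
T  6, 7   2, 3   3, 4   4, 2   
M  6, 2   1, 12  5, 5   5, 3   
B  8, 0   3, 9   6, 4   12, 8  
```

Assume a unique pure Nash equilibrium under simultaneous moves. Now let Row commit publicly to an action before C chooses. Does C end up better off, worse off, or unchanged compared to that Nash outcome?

Backward induction with Row moving first.
- T: C compares 7, 3, 4, 2 and picks W; Row would get 6.
- M: C compares 2, 12, 5, 3 and picks X; Row would get 1.
- B: C compares 0, 9, 4, 8 and picks X; Row would get 3.
Among 6, 1, 3, the best is 6 at T. Subgame-perfect outcome: (T, W) with payoffs (6, 7).
Under simultaneous play:
Row's best replies: W→B; X→B; Y→B; Z→B.
C's best replies: T→W; M→X; B→X.
The unique mutual best reply is (B, X), giving (3, 9).
C earns 7 sequentially versus 9 at the Nash outcome: worse off.

worse off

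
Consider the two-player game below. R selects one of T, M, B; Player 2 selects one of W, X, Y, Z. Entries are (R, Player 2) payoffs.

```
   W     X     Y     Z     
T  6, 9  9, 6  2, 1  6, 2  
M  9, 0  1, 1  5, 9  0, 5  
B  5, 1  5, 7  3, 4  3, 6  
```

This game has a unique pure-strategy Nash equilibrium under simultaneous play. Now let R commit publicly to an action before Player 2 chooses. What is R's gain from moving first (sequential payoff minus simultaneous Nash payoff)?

1

Work backward from Player 2's decision.
- T → Player 2 plays W (best of 9, 6, 1, 2); R gets 6.
- M → Player 2 plays Y (best of 0, 1, 9, 5); R gets 5.
- B → Player 2 plays X (best of 1, 7, 4, 6); R gets 5.
Maximizing over 6, 5, 5, R chooses T. Subgame-perfect outcome: (T, W) with payoffs (6, 9).
Now find the simultaneous Nash equilibrium.
R's best replies: W→M; X→T; Y→M; Z→T.
Player 2's best replies: T→W; M→Y; B→X.
Only (M, Y) has each player best-responding; Nash payoffs (5, 9).
R's commitment gain: 6 − 5 = 1.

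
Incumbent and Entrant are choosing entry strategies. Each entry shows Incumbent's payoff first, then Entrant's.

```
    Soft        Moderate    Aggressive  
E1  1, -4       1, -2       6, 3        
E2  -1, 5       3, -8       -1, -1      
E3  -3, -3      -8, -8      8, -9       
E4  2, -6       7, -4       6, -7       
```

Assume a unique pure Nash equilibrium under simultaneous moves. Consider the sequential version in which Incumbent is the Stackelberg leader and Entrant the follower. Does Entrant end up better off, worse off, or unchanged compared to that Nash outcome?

unchanged

Solve by backward induction (Incumbent leads).
- E1 → Entrant plays Aggressive (best of -4, -2, 3); Incumbent gets 6.
- E2 → Entrant plays Soft (best of 5, -8, -1); Incumbent gets -1.
- E3 → Entrant plays Soft (best of -3, -8, -9); Incumbent gets -3.
- E4 → Entrant plays Moderate (best of -6, -4, -7); Incumbent gets 7.
Among 6, -1, -3, 7, the best is 7 at E4. Subgame-perfect outcome: (E4, Moderate) with payoffs (7, -4).
Now find the simultaneous Nash equilibrium.
Incumbent's best replies: Soft→E4; Moderate→E4; Aggressive→E3.
Entrant's best replies: E1→Aggressive; E2→Soft; E3→Soft; E4→Moderate.
The unique mutual best reply is (E4, Moderate), giving (7, -4).
Entrant earns -4 sequentially versus -4 at the Nash outcome: unchanged.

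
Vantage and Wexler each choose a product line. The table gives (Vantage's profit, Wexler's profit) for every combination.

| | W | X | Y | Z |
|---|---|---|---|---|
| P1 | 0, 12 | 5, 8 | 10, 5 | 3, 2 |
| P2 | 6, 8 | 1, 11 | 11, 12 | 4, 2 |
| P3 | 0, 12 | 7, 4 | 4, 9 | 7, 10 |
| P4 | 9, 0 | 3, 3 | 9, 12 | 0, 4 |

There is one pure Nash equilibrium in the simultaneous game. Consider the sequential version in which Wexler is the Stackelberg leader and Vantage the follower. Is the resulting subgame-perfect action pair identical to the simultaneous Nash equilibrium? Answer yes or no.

yes

Backward induction with Wexler moving first.
- W: BR = P4, leader payoff 0.
- X: BR = P3, leader payoff 4.
- Y: BR = P2, leader payoff 12.
- Z: BR = P3, leader payoff 10.
Wexler's induced payoffs are 0, 4, 12, 10, so Wexler commits to Y. Subgame-perfect outcome: (P2, Y) with payoffs (11, 12).
For the simultaneous game, intersect best replies.
Vantage's best replies: W→P4; X→P3; Y→P2; Z→P3.
Wexler's best replies: P1→W; P2→Y; P3→W; P4→Y.
The unique mutual best reply is (P2, Y), giving (11, 12).
Sequential outcome (P2, Y) coincides with the Nash profile (P2, Y).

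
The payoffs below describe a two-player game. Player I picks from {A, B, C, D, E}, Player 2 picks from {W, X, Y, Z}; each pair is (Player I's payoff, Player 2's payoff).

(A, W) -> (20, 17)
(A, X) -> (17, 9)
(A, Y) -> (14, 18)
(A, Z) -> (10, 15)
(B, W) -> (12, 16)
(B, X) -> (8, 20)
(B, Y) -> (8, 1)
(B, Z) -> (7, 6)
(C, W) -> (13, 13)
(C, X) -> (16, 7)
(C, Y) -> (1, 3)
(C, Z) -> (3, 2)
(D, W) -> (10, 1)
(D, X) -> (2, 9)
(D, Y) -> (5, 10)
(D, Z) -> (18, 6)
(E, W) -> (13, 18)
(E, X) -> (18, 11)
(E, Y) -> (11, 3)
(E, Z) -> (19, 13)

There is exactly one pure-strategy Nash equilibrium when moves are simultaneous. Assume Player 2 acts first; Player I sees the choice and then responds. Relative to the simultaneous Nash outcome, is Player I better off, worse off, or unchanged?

unchanged

Player I best-responds to each possible Player 2 move:
- W: BR = A, leader payoff 17.
- X: BR = E, leader payoff 11.
- Y: BR = A, leader payoff 18.
- Z: BR = E, leader payoff 13.
Among 17, 11, 18, 13, the best is 18 at Y. Subgame-perfect outcome: (A, Y) with payoffs (14, 18).
Now find the simultaneous Nash equilibrium.
Player I's best replies: W→A; X→E; Y→A; Z→E.
Player 2's best replies: A→Y; B→X; C→W; D→Y; E→W.
The unique mutual best reply is (A, Y), giving (14, 18).
Player I earns 14 sequentially versus 14 at the Nash outcome: unchanged.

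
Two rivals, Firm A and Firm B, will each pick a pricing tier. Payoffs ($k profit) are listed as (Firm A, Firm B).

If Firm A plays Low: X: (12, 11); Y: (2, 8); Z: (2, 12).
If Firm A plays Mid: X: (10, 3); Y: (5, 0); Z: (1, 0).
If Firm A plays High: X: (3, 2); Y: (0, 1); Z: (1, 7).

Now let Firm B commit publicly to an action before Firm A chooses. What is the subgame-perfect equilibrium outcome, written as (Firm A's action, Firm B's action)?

Work backward from Firm A's decision.
- X: Firm A compares 12, 10, 3 and picks Low; Firm B would get 11.
- Y: Firm A compares 2, 5, 0 and picks Mid; Firm B would get 0.
- Z: Firm A compares 2, 1, 1 and picks Low; Firm B would get 12.
Maximizing over 11, 0, 12, Firm B chooses Z. Subgame-perfect outcome: (Low, Z) with payoffs (2, 12).

(Low, Z)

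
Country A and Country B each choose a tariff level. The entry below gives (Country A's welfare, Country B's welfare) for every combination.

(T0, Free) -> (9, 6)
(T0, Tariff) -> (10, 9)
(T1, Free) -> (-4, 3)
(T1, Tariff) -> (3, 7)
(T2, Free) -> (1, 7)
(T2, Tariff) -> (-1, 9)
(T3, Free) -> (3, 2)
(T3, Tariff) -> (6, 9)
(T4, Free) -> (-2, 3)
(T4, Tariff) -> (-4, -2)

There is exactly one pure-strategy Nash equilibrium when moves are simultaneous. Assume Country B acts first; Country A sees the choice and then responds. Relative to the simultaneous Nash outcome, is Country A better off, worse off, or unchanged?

Country A best-responds to each possible Country B move:
- Free → Country A plays T0 (best of 9, -4, 1, 3, -2); Country B gets 6.
- Tariff → Country A plays T0 (best of 10, 3, -1, 6, -4); Country B gets 9.
Maximizing over 6, 9, Country B chooses Tariff. Subgame-perfect outcome: (T0, Tariff) with payoffs (10, 9).
For the simultaneous game, intersect best replies.
Country A's best replies: Free→T0; Tariff→T0.
Country B's best replies: T0→Tariff; T1→Tariff; T2→Tariff; T3→Tariff; T4→Free.
The unique mutual best reply is (T0, Tariff), giving (10, 9).
Country A earns 10 sequentially versus 10 at the Nash outcome: unchanged.

unchanged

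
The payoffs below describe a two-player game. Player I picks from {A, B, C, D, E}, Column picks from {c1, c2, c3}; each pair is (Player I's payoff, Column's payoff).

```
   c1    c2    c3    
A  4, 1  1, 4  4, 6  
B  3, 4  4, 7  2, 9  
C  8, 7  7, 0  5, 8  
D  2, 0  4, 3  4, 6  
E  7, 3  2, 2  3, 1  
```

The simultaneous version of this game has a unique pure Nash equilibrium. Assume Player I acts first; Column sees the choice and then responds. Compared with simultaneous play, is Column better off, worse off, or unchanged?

worse off

Work backward from Column's decision.
- A → Column plays c3 (best of 1, 4, 6); Player I gets 4.
- B → Column plays c3 (best of 4, 7, 9); Player I gets 2.
- C → Column plays c3 (best of 7, 0, 8); Player I gets 5.
- D → Column plays c3 (best of 0, 3, 6); Player I gets 4.
- E → Column plays c1 (best of 3, 2, 1); Player I gets 7.
Maximizing over 4, 2, 5, 4, 7, Player I chooses E. Subgame-perfect outcome: (E, c1) with payoffs (7, 3).
Under simultaneous play:
Player I's best replies: c1→C; c2→C; c3→C.
Column's best replies: A→c3; B→c3; C→c3; D→c3; E→c1.
The unique mutual best reply is (C, c3), giving (5, 8).
Column earns 3 sequentially versus 8 at the Nash outcome: worse off.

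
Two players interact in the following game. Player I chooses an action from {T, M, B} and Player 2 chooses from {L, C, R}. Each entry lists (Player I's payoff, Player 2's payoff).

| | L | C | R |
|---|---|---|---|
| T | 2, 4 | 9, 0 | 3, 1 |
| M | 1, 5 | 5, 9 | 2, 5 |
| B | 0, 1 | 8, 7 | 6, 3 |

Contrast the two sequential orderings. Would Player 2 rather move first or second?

If Player I leads: Player 2's best replies are T→L, M→C, B→C; Player I's induced payoffs 2, 5, 8; outcome (B, C), payoffs (8, 7).
If Player 2 leads: Player I's best replies are L→T, C→T, R→B; Player 2's induced payoffs 4, 0, 3; outcome (T, L), payoffs (2, 4).
Player 2 gets 4 moving first and 7 moving second, so Player 2 prefers to move second.

second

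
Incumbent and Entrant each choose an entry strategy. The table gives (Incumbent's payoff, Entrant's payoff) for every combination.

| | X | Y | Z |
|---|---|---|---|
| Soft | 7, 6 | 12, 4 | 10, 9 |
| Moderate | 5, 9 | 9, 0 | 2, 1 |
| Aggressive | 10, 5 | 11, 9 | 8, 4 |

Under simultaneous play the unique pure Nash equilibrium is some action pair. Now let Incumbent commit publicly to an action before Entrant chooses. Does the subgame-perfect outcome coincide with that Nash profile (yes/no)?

no

Solve by backward induction (Incumbent leads).
- Soft: Entrant compares 6, 4, 9 and picks Z; Incumbent would get 10.
- Moderate: Entrant compares 9, 0, 1 and picks X; Incumbent would get 5.
- Aggressive: Entrant compares 5, 9, 4 and picks Y; Incumbent would get 11.
Incumbent's induced payoffs are 10, 5, 11, so Incumbent commits to Aggressive. Subgame-perfect outcome: (Aggressive, Y) with payoffs (11, 9).
Now find the simultaneous Nash equilibrium.
Incumbent's best replies: X→Aggressive; Y→Soft; Z→Soft.
Entrant's best replies: Soft→Z; Moderate→X; Aggressive→Y.
Only (Soft, Z) has each player best-responding; Nash payoffs (10, 9).
Sequential outcome (Aggressive, Y) differs from the Nash profile (Soft, Z).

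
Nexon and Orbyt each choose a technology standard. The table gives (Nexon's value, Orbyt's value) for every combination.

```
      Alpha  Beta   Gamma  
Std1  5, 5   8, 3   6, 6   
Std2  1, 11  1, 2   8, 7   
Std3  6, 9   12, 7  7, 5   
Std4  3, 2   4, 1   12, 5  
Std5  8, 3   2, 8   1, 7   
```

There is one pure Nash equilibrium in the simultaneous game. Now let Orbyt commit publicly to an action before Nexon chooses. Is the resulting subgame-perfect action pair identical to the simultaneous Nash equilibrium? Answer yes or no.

Work backward from Nexon's decision.
- Alpha: Nexon compares 5, 1, 6, 3, 8 and picks Std5; Orbyt would get 3.
- Beta: Nexon compares 8, 1, 12, 4, 2 and picks Std3; Orbyt would get 7.
- Gamma: Nexon compares 6, 8, 7, 12, 1 and picks Std4; Orbyt would get 5.
Among 3, 7, 5, the best is 7 at Beta. Subgame-perfect outcome: (Std3, Beta) with payoffs (12, 7).
Now find the simultaneous Nash equilibrium.
Nexon's best replies: Alpha→Std5; Beta→Std3; Gamma→Std4.
Orbyt's best replies: Std1→Gamma; Std2→Alpha; Std3→Alpha; Std4→Gamma; Std5→Beta.
The unique mutual best reply is (Std4, Gamma), giving (12, 5).
Sequential outcome (Std3, Beta) differs from the Nash profile (Std4, Gamma).

no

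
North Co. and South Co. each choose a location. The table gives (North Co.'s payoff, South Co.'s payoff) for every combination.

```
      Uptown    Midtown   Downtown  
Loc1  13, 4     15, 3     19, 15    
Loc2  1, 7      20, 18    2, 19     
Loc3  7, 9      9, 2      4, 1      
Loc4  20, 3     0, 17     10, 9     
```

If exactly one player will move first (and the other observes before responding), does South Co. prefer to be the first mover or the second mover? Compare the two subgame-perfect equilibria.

first

If North Co. leads: South Co.'s best replies are Loc1→Downtown, Loc2→Downtown, Loc3→Uptown, Loc4→Midtown; North Co.'s induced payoffs 19, 2, 7, 0; outcome (Loc1, Downtown), payoffs (19, 15).
If South Co. leads: North Co.'s best replies are Uptown→Loc4, Midtown→Loc2, Downtown→Loc1; South Co.'s induced payoffs 3, 18, 15; outcome (Loc2, Midtown), payoffs (20, 18).
South Co. gets 18 moving first and 15 moving second, so South Co. prefers to move first.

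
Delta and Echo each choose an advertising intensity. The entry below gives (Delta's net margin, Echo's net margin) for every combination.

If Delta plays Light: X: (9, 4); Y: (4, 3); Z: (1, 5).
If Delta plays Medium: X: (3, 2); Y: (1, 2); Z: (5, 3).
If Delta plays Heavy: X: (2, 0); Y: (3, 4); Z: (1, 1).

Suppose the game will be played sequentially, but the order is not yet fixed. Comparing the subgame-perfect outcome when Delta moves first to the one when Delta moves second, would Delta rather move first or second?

If Delta leads: Echo's best replies are Light→Z, Medium→Z, Heavy→Y; Delta's induced payoffs 1, 5, 3; outcome (Medium, Z), payoffs (5, 3).
If Echo leads: Delta's best replies are X→Light, Y→Light, Z→Medium; Echo's induced payoffs 4, 3, 3; outcome (Light, X), payoffs (9, 4).
Delta gets 5 moving first and 9 moving second, so Delta prefers to move second.

second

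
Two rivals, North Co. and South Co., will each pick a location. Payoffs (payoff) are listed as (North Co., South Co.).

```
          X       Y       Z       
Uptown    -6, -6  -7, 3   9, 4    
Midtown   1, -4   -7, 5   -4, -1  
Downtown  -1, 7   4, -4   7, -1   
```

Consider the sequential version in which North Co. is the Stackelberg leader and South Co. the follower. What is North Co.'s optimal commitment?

South Co. best-responds to each possible North Co. move:
- Uptown: BR = Z, leader payoff 9.
- Midtown: BR = Y, leader payoff -7.
- Downtown: BR = X, leader payoff -1.
Maximizing over 9, -7, -1, North Co. chooses Uptown. Subgame-perfect outcome: (Uptown, Z) with payoffs (9, 4).

Uptown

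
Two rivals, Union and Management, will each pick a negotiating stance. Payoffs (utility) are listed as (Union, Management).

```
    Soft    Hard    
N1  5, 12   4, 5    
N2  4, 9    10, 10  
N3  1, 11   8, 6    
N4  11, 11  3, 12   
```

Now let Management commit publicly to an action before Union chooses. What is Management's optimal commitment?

Soft

Backward induction with Management moving first.
- Soft: BR = N4, leader payoff 11.
- Hard: BR = N2, leader payoff 10.
Management's induced payoffs are 11, 10, so Management commits to Soft. Subgame-perfect outcome: (N4, Soft) with payoffs (11, 11).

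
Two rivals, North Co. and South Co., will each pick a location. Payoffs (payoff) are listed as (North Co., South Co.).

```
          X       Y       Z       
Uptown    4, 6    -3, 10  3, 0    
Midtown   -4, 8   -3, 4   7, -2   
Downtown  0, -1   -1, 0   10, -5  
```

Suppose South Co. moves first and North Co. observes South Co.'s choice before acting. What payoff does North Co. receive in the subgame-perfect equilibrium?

Work backward from North Co.'s decision.
- X: BR = Uptown, leader payoff 6.
- Y: BR = Downtown, leader payoff 0.
- Z: BR = Downtown, leader payoff -5.
Maximizing over 6, 0, -5, South Co. chooses X. Subgame-perfect outcome: (Uptown, X) with payoffs (4, 6).

4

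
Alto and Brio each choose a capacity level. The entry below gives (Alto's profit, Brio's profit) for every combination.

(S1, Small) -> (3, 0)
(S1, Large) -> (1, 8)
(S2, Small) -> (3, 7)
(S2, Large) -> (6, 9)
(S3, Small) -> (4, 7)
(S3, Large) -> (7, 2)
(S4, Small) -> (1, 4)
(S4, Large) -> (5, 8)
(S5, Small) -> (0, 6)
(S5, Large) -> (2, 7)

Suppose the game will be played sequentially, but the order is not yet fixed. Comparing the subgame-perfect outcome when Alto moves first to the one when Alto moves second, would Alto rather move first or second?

first

If Alto leads: Brio's best replies are S1→Large, S2→Large, S3→Small, S4→Large, S5→Large; Alto's induced payoffs 1, 6, 4, 5, 2; outcome (S2, Large), payoffs (6, 9).
If Brio leads: Alto's best replies are Small→S3, Large→S3; Brio's induced payoffs 7, 2; outcome (S3, Small), payoffs (4, 7).
Alto gets 6 moving first and 4 moving second, so Alto prefers to move first.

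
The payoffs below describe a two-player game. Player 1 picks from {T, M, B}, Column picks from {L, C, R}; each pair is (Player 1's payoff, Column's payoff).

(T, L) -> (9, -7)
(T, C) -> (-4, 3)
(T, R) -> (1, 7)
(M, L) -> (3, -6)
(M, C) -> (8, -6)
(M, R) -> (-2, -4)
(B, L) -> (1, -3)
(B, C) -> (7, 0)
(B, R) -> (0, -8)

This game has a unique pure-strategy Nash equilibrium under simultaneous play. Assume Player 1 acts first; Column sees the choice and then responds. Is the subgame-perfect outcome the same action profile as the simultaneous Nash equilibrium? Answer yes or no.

no

Column best-responds to each possible Player 1 move:
- T: BR = R, leader payoff 1.
- M: BR = R, leader payoff -2.
- B: BR = C, leader payoff 7.
Player 1's induced payoffs are 1, -2, 7, so Player 1 commits to B. Subgame-perfect outcome: (B, C) with payoffs (7, 0).
Under simultaneous play:
Player 1's best replies: L→T; C→M; R→T.
Column's best replies: T→R; M→R; B→C.
Only (T, R) has each player best-responding; Nash payoffs (1, 7).
Sequential outcome (B, C) differs from the Nash profile (T, R).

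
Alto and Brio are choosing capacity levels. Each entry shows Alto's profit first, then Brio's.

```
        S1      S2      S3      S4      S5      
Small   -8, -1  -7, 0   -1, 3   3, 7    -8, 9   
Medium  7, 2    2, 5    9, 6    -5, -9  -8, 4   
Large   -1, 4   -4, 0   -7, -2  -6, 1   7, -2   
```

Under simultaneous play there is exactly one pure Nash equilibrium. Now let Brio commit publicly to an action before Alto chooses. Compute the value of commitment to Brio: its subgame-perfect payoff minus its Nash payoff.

1

Solve by backward induction (Brio leads).
- S1: Alto compares -8, 7, -1 and picks Medium; Brio would get 2.
- S2: Alto compares -7, 2, -4 and picks Medium; Brio would get 5.
- S3: Alto compares -1, 9, -7 and picks Medium; Brio would get 6.
- S4: Alto compares 3, -5, -6 and picks Small; Brio would get 7.
- S5: Alto compares -8, -8, 7 and picks Large; Brio would get -2.
Among 2, 5, 6, 7, -2, the best is 7 at S4. Subgame-perfect outcome: (Small, S4) with payoffs (3, 7).
For the simultaneous game, intersect best replies.
Alto's best replies: S1→Medium; S2→Medium; S3→Medium; S4→Small; S5→Large.
Brio's best replies: Small→S5; Medium→S3; Large→S1.
The unique mutual best reply is (Medium, S3), giving (9, 6).
Brio's commitment gain: 7 − 6 = 1.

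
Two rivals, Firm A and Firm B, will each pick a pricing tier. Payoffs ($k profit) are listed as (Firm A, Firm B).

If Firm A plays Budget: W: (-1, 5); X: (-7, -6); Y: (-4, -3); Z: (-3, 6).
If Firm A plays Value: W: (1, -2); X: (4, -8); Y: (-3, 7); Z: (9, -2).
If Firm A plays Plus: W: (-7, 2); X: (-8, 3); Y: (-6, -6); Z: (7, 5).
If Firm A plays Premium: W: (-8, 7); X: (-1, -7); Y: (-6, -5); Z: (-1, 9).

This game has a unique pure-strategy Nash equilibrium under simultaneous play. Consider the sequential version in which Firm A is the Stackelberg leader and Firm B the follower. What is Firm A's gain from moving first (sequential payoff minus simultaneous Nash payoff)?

Firm B best-responds to each possible Firm A move:
- Budget: Firm B compares 5, -6, -3, 6 and picks Z; Firm A would get -3.
- Value: Firm B compares -2, -8, 7, -2 and picks Y; Firm A would get -3.
- Plus: Firm B compares 2, 3, -6, 5 and picks Z; Firm A would get 7.
- Premium: Firm B compares 7, -7, -5, 9 and picks Z; Firm A would get -1.
Among -3, -3, 7, -1, the best is 7 at Plus. Subgame-perfect outcome: (Plus, Z) with payoffs (7, 5).
For the simultaneous game, intersect best replies.
Firm A's best replies: W→Value; X→Value; Y→Value; Z→Value.
Firm B's best replies: Budget→Z; Value→Y; Plus→Z; Premium→Z.
The unique mutual best reply is (Value, Y), giving (-3, 7).
Firm A's commitment gain: 7 − -3 = 10.

10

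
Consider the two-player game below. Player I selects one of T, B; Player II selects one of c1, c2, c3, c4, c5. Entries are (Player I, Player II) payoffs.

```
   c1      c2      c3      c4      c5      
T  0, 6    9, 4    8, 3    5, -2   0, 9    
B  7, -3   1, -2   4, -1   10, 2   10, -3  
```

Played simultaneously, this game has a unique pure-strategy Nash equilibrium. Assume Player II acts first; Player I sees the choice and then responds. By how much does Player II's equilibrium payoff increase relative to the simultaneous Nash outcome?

2

Backward induction with Player II moving first.
- c1 → Player I plays B (best of 0, 7); Player II gets -3.
- c2 → Player I plays T (best of 9, 1); Player II gets 4.
- c3 → Player I plays T (best of 8, 4); Player II gets 3.
- c4 → Player I plays B (best of 5, 10); Player II gets 2.
- c5 → Player I plays B (best of 0, 10); Player II gets -3.
Player II's induced payoffs are -3, 4, 3, 2, -3, so Player II commits to c2. Subgame-perfect outcome: (T, c2) with payoffs (9, 4).
Under simultaneous play:
Player I's best replies: c1→B; c2→T; c3→T; c4→B; c5→B.
Player II's best replies: T→c5; B→c4.
The unique mutual best reply is (B, c4), giving (10, 2).
Player II's commitment gain: 4 − 2 = 2.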